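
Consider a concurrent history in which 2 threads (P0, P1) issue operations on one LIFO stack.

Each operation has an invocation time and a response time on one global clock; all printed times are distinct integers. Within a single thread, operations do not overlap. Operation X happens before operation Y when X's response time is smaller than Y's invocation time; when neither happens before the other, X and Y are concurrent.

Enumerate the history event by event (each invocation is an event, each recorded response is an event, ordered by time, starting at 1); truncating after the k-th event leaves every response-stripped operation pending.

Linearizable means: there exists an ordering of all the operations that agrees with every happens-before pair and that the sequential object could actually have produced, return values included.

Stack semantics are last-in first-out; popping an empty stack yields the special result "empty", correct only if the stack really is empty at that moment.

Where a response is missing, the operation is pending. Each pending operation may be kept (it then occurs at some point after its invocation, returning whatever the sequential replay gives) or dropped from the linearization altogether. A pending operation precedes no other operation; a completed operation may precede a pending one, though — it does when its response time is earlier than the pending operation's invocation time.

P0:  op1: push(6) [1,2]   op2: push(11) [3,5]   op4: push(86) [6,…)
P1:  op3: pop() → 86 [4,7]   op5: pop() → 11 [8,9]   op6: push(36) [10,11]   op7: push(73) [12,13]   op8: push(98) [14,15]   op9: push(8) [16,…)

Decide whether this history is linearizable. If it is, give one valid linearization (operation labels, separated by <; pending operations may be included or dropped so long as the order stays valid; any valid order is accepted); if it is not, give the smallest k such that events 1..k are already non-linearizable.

linearizable — witness: op1 < op2 < op4 < op3 < op5 < op6 < op7 < op8

1. op1 push(6), leaving stack <6>
2. op2 push(11), leaving stack <6,11>
3. op4 push(86) (pending, included), leaving stack <6,11,86>
4. op3 pop() → 86, leaving stack <6,11>
5. op5 pop() → 11, leaving stack <6>
6. op6 push(36), leaving stack <6,36>
7. op7 push(73), leaving stack <6,36,73>
8. op8 push(98), leaving stack <6,36,73,98>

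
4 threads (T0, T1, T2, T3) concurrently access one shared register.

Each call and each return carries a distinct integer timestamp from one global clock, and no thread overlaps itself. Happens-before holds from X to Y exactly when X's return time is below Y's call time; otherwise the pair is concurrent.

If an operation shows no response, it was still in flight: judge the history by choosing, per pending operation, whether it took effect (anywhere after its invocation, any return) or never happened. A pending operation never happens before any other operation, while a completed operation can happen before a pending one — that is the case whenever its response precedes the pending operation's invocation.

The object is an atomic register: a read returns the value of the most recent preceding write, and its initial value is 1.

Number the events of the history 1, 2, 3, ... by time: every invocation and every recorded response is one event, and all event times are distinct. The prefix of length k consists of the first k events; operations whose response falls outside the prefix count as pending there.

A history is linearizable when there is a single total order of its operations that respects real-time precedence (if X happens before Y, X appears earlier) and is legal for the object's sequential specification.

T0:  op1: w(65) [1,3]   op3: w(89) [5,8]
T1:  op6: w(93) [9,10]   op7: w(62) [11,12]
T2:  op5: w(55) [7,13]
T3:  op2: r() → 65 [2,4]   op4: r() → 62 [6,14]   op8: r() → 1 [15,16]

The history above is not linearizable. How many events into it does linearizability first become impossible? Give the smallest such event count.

one valid order for events 1..15 is op1, op2, op3, op5, op6, op7, op4:
step 1: op1 w(65) — value 65
step 2: op2 r() → 65 — value 65
step 3: op3 w(89) — value 89
step 4: op5 w(55) — value 55
step 5: op6 w(93) — value 93
step 6: op7 w(62) — value 62
step 7: op4 r() → 62 — value 62
adding event 16 (op8 responds at 16) leaves no legal real-time order
take op1, op2, op3, op4, op5, op6, op7, op8: step 4 already fails, because op4 r() → 62 cannot occur there
take op1, op2, op3, op4, op6, op5, op7, op8: step 4 already fails, because op4 r() → 62 cannot occur there

16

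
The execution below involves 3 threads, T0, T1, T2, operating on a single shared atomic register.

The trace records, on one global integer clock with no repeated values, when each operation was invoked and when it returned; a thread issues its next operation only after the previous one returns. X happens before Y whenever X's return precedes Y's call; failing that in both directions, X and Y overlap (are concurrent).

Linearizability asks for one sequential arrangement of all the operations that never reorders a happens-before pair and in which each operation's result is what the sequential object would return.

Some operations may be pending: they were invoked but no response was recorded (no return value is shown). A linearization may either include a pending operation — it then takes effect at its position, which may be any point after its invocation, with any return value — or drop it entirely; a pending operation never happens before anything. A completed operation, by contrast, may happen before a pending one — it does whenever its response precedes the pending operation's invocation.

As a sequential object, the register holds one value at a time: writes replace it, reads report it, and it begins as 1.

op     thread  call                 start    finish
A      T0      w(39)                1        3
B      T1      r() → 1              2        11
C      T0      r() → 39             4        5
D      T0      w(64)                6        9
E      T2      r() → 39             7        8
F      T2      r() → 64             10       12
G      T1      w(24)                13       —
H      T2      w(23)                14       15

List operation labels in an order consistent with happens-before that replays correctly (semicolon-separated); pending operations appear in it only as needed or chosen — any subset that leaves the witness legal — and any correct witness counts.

after step 1 (B r() → 1): value 1
after step 2 (A w(39)): value 39
after step 3 (C r() → 39): value 39
after step 4 (E r() → 39): value 39
after step 5 (D w(64)): value 64
after step 6 (F r() → 64): value 64
after step 7 (G w(24) (pending, included)): value 24
after step 8 (H w(23)): value 23

B; A; C; E; D; F; G; H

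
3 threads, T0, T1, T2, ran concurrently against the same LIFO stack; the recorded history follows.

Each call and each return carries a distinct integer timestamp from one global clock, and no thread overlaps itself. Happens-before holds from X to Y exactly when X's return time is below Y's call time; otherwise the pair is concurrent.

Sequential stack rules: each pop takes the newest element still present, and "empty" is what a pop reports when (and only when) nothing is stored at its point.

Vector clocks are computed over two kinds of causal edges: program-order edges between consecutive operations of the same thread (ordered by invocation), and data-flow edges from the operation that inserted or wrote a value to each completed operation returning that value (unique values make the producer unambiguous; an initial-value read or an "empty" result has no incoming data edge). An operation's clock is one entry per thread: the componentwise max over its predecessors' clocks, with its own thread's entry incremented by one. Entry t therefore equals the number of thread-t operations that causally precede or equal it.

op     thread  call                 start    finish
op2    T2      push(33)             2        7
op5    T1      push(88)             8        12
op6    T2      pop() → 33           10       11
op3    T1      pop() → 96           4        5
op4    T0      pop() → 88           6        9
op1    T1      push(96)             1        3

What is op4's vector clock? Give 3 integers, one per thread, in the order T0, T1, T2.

VC(op2, invoked at 2): no causal predecessors; +1 on T2 → (0, 0, 1)
VC(op1, invoked at 1): no causal predecessors; +1 on T1 → (0, 1, 0)
from VC(op2)=(0, 0, 1), op6 (invoked 10) maxes components and bumps T2 → (0, 0, 2)
from VC(op1)=(0, 1, 0), op3 (invoked 4) maxes components and bumps T1 → (0, 2, 0)
from VC(op3)=(0, 2, 0), op5 (invoked 8) maxes components and bumps T1 → (0, 3, 0)
from VC(op5)=(0, 3, 0), op4 (invoked 6) maxes components and bumps T0 → (1, 3, 0)
target: VC(op4) = (1, 3, 0)

(1, 3, 0)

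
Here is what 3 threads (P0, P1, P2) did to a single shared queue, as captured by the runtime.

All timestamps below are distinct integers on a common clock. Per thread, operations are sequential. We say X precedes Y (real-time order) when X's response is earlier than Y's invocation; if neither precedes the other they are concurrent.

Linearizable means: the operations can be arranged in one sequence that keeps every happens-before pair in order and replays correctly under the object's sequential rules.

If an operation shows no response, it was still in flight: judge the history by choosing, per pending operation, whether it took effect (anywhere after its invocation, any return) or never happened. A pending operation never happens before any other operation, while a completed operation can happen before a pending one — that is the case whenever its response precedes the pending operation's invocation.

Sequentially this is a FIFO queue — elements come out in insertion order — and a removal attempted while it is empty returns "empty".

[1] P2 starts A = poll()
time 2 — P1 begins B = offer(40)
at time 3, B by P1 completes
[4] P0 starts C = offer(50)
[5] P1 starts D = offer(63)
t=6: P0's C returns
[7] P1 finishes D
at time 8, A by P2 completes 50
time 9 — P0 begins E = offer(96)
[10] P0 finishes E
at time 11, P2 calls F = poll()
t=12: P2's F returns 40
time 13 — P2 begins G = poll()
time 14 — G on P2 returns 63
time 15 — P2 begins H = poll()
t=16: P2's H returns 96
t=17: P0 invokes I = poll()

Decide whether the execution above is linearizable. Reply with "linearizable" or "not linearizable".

not linearizable

cut after 7 events: linearizable; cut after 8 events (A responds, time 8): not linearizable
real-time-consistent orders of the 4 completed operations: 8 — all fail the queue replay
take A, B, C, D: step 1 already fails, because A poll() → 50 cannot occur there
take A, B, D, C: step 1 already fails, because A poll() → 50 cannot occur there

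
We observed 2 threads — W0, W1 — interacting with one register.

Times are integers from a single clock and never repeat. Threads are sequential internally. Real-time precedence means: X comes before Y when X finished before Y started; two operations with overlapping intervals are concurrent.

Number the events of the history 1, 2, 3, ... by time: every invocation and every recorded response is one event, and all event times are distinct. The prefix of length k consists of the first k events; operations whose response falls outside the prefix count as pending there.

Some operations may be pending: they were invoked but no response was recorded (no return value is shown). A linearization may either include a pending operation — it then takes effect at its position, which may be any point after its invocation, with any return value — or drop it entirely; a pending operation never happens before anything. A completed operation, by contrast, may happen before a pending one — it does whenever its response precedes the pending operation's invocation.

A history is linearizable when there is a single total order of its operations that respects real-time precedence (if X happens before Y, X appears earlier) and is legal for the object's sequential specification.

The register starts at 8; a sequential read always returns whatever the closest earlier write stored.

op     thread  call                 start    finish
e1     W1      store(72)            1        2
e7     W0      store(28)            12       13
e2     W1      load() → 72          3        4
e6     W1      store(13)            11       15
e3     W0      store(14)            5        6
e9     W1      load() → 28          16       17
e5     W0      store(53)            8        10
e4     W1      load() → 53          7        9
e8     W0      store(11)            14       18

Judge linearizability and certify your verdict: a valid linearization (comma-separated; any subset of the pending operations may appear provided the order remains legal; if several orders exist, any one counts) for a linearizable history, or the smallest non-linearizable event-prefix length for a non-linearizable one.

1. e1 store(72), leaving value 72
2. e2 load() → 72, leaving value 72
3. e3 store(14), leaving value 14
4. e5 store(53), leaving value 53
5. e4 load() → 53, leaving value 53
6. e6 store(13), leaving value 13
7. e7 store(28), leaving value 28
8. e9 load() → 28, leaving value 28
9. e8 store(11), leaving value 11

linearizable — witness: e1, e2, e3, e5, e4, e6, e7, e9, e8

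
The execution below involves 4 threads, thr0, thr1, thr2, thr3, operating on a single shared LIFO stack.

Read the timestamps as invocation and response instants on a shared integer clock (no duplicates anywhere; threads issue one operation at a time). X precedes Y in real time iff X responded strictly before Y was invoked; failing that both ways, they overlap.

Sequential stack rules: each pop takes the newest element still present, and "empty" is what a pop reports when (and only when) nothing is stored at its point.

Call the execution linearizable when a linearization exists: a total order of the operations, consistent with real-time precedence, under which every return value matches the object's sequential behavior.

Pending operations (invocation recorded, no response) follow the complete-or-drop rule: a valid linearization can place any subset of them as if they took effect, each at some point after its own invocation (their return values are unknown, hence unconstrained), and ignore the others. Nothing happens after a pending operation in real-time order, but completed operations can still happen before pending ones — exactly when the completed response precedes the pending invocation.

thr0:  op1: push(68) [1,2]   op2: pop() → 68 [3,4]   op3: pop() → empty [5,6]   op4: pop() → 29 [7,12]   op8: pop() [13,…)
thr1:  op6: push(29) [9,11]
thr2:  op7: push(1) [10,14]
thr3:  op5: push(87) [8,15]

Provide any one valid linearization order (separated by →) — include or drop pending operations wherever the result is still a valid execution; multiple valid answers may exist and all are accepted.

1. op1 push(68), leaving stack <68>
2. op2 pop() → 68, leaving stack <>
3. op3 pop() → empty, leaving stack <>
4. op5 push(87), leaving stack <87>
5. op6 push(29), leaving stack <87,29>
6. op4 pop() → 29, leaving stack <87>
7. op7 push(1), leaving stack <87,1>

op1 → op2 → op3 → op5 → op6 → op4 → op7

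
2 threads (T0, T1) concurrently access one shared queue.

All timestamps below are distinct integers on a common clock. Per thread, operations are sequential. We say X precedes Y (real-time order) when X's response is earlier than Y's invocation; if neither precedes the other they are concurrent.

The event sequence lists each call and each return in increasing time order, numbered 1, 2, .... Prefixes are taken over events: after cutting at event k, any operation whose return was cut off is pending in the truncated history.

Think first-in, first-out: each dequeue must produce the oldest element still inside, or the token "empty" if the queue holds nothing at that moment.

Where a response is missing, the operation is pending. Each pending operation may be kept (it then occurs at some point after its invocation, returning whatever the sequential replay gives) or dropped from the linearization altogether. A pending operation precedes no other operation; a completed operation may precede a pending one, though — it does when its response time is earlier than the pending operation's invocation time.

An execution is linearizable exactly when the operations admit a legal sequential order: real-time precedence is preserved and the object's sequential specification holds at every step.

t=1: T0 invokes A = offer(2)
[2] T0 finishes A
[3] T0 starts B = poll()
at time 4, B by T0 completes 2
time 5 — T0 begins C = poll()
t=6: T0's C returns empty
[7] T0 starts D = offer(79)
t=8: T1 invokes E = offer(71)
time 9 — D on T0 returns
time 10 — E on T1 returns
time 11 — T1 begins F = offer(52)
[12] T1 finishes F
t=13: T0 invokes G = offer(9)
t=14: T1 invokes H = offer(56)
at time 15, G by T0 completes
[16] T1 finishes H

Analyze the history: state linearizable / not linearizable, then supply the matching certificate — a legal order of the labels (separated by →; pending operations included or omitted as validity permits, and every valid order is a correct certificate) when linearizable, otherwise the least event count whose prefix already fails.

step 1: A offer(2) — queue <2>
step 2: B poll() → 2 — queue <>
step 3: C poll() → empty — queue <>
step 4: D offer(79) — queue <79>
step 5: E offer(71) — queue <79,71>
step 6: F offer(52) — queue <79,71,52>
step 7: G offer(9) — queue <79,71,52,9>
step 8: H offer(56) — queue <79,71,52,9,56>

linearizable — witness: A → B → C → D → E → F → G → H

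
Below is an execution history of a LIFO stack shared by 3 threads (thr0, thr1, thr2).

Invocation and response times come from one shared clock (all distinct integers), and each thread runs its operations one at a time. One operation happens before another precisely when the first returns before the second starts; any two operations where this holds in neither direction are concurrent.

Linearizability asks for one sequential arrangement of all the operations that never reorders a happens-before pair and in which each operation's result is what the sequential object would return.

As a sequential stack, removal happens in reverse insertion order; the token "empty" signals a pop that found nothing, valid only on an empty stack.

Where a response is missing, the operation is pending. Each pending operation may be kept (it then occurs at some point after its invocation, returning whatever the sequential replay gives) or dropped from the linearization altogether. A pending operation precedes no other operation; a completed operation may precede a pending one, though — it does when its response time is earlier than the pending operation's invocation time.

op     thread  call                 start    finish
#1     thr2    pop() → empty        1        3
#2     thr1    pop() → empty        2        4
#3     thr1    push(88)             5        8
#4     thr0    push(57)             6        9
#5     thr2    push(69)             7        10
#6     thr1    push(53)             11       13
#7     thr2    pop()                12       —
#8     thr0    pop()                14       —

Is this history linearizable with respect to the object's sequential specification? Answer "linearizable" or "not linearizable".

witness order: #1, #2, #3, #4, #5, #6
1. #1 pop() → empty, leaving stack <>
2. #2 pop() → empty, leaving stack <>
3. #3 push(88), leaving stack <88>
4. #4 push(57), leaving stack <88,57>
5. #5 push(69), leaving stack <88,57,69>
6. #6 push(53), leaving stack <88,57,69,53>

linearizable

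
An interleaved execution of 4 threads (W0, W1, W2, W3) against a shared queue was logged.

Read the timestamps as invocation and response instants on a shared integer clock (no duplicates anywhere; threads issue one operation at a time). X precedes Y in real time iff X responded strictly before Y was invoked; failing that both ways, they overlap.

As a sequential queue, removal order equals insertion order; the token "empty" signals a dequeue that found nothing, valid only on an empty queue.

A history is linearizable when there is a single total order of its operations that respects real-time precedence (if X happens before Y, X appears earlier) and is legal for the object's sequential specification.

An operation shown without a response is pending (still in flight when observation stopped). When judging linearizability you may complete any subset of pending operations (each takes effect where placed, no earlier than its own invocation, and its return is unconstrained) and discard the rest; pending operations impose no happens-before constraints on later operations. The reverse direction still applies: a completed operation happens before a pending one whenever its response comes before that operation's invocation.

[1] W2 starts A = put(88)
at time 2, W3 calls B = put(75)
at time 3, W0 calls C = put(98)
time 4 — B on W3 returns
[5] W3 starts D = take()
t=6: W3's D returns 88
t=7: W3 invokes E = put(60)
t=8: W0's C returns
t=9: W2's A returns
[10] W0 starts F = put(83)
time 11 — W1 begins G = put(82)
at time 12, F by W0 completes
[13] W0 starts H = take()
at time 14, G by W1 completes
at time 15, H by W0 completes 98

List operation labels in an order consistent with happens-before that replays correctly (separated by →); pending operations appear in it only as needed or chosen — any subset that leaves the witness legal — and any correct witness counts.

after step 1 (A put(88)): queue <88>
after step 2 (C put(98)): queue <88,98>
after step 3 (B put(75)): queue <88,98,75>
after step 4 (D take() → 88): queue <98,75>
after step 5 (E put(60) (pending, included)): queue <98,75,60>
after step 6 (F put(83)): queue <98,75,60,83>
after step 7 (G put(82)): queue <98,75,60,83,82>
after step 8 (H take() → 98): queue <75,60,83,82>

A → C → B → D → E → F → G → H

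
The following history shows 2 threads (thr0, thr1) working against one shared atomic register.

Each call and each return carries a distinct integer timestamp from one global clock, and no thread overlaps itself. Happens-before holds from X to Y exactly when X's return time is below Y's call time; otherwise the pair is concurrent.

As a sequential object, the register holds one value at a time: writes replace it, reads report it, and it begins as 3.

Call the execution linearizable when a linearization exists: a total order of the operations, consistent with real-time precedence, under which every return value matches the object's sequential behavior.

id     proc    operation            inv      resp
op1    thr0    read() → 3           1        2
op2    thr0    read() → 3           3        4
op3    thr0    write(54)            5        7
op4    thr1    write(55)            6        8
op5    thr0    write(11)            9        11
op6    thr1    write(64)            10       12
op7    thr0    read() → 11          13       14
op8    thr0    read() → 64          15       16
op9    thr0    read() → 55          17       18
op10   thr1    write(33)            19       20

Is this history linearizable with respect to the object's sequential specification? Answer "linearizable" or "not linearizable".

not linearizable

events 1..15 are fine; event 16 — the response of op8 at time 16 — makes the prefix non-linearizable
real-time-consistent orders of the 8 completed operations: 4 — all fail the atomic register replay
one such order, op1, op2, op3, op4, op5, op6, op7, op8, breaks at step 7 where op7 read() → 11 is illegal
one such order, op1, op2, op3, op4, op6, op5, op7, op8, breaks at step 8 where op8 read() → 64 is illegal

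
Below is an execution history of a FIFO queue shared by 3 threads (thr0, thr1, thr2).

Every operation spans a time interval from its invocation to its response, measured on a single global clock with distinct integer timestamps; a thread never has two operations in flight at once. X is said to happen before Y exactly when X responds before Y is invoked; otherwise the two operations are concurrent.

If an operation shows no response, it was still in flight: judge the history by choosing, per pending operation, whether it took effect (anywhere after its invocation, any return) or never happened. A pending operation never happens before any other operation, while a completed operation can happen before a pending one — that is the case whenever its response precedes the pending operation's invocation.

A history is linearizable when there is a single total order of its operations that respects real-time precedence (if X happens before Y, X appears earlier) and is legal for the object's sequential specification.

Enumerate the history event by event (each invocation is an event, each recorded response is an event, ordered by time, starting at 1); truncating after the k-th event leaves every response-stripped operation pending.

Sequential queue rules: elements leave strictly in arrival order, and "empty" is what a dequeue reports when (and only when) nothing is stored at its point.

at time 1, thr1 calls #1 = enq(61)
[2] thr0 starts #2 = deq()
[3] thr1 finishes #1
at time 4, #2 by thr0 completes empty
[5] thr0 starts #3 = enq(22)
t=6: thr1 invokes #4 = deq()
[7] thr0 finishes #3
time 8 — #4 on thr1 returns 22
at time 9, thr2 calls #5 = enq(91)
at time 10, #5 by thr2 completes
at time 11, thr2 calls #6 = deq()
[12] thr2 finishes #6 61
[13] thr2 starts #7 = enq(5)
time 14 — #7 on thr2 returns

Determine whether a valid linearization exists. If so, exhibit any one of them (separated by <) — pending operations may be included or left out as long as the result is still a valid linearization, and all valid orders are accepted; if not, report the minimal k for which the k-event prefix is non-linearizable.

prefix check: 1..7 passes, 1..8 fails once #4's time-8 response joins
the 4 completed operations admit 4 real-time orders; each fails the FIFO queue replay
one such order, #1, #2, #3, #4, breaks at step 2 where #2 deq() → empty is illegal
one such order, #1, #2, #4, #3, breaks at step 2 where #2 deq() → empty is illegal

not linearizable — minimal violating prefix: 8 events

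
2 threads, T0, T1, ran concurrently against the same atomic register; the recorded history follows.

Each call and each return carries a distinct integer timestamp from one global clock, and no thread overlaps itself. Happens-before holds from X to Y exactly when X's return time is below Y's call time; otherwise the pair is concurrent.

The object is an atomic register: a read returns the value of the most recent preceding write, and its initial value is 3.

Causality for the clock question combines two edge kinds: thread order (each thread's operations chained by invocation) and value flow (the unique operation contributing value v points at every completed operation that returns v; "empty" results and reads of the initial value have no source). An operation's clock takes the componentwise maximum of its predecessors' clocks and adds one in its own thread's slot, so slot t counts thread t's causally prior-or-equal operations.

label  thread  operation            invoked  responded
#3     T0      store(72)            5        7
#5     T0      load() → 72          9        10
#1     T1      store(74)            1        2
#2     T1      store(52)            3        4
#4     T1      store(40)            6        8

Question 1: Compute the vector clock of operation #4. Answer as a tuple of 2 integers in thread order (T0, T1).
Answer: (0, 3)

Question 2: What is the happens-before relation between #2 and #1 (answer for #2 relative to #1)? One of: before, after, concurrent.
Answer: after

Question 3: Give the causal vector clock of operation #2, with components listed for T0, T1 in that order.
Answer: (0, 2)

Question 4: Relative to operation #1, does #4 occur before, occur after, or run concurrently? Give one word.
Answer: after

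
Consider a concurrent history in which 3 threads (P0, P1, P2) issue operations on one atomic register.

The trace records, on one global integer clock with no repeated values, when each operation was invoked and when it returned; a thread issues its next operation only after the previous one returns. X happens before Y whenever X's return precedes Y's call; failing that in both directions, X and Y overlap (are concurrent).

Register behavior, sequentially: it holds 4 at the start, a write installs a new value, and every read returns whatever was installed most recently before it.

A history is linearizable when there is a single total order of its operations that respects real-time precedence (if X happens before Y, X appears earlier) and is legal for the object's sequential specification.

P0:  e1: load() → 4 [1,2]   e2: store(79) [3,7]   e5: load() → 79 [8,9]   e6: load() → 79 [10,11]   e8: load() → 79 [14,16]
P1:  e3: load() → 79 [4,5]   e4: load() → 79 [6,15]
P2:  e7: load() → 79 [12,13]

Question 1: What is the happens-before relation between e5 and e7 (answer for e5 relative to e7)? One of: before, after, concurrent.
e5 spans [8,9], e7 spans [12,13]
resp(e5)=9 < inv(e7)=12

before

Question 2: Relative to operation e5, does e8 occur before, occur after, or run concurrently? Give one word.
e8 spans [14,16], e5 spans [8,9]
resp(e5)=9 < inv(e8)=14

after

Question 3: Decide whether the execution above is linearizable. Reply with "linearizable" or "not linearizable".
witness order: e1, e2, e3, e4, e5, e6, e7, e8
step 1: e1 load() → 4 — value 4
step 2: e2 store(79) — value 79
step 3: e3 load() → 79 — value 79
step 4: e4 load() → 79 — value 79
step 5: e5 load() → 79 — value 79
step 6: e6 load() → 79 — value 79
step 7: e7 load() → 79 — value 79
step 8: e8 load() → 79 — value 79

linearizable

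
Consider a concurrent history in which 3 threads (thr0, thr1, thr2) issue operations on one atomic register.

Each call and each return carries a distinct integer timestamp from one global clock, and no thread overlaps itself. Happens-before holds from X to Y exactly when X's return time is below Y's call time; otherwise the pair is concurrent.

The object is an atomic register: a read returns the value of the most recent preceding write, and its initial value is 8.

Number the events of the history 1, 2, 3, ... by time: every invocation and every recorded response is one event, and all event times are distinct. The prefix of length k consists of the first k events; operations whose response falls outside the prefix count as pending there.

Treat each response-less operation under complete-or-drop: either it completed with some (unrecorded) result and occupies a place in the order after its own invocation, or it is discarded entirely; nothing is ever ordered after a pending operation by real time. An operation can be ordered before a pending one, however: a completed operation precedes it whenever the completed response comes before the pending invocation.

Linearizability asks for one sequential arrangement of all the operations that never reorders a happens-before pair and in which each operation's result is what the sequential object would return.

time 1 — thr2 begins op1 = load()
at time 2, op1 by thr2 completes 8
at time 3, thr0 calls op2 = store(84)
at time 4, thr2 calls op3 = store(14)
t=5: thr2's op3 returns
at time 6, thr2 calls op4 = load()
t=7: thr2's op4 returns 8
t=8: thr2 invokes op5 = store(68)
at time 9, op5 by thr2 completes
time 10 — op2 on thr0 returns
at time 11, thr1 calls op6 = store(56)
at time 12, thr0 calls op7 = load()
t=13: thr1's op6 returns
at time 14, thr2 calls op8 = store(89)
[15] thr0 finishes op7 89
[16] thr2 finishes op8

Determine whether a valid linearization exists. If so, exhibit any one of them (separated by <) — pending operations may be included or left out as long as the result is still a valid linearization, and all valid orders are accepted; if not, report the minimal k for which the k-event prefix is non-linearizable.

cut after 6 events: linearizable; cut after 7 events (op4 responds, time 7): not linearizable
exactly one order of the 3 completed ops respects real time; the atomic register replay fails
no escape via the 1 pending operation (op2): every completion choice fails
for example op1, op3, op4 (pending dropped) fails at step 3: op4 load() → 8 is not legal there

not linearizable — minimal violating prefix: 7 events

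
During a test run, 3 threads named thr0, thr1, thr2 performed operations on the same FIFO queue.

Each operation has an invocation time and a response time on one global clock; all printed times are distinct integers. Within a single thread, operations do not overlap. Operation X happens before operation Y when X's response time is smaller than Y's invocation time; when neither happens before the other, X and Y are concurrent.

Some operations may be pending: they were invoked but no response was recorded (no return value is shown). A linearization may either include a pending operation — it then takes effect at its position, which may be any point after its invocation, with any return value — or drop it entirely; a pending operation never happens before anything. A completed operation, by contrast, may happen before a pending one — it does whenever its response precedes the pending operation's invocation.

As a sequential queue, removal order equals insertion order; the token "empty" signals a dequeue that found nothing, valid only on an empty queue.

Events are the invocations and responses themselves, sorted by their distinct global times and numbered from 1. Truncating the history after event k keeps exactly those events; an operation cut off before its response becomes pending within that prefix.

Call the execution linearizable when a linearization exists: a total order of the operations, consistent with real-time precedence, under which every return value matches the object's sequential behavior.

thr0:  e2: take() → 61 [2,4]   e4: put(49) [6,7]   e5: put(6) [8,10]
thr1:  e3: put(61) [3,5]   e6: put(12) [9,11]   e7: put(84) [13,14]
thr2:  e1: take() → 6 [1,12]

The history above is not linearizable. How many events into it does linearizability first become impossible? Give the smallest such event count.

12

events 1..11 are still linearizable — one witness is e1, e3, e2, e4, e5, e6:
after step 1 (e1 take() (pending, included)): queue <>
after step 2 (e3 put(61)): queue <61>
after step 3 (e2 take() → 61): queue <>
after step 4 (e4 put(49)): queue <49>
after step 5 (e5 put(6)): queue <49,6>
after step 6 (e6 put(12)): queue <49,6,12>
adding event 12 (e1 responds at 12) leaves no legal real-time order
for example e1, e2, e3, e4, e5, e6 fails at step 1: e1 take() → 6 is not legal there
for example e1, e2, e3, e4, e6, e5 fails at step 1: e1 take() → 6 is not legal there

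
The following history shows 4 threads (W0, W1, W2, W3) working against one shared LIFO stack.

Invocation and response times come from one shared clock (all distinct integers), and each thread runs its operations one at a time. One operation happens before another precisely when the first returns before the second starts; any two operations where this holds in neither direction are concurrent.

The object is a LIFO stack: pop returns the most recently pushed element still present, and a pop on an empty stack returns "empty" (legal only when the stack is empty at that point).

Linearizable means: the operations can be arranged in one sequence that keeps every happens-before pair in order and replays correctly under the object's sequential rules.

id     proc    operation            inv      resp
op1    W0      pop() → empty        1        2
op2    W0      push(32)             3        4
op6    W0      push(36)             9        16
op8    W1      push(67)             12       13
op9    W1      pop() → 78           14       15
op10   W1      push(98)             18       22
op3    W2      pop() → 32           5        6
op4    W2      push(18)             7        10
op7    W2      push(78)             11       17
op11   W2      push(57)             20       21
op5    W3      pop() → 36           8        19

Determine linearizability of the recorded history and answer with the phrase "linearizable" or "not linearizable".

one valid linearization: op1, op2, op3, op4, op6, op5, op8, op7, op9, op10, op11
step 1: op1 pop() → empty — stack <>
step 2: op2 push(32) — stack <32>
step 3: op3 pop() → 32 — stack <>
step 4: op4 push(18) — stack <18>
step 5: op6 push(36) — stack <18,36>
step 6: op5 pop() → 36 — stack <18>
step 7: op8 push(67) — stack <18,67>
step 8: op7 push(78) — stack <18,67,78>
step 9: op9 pop() → 78 — stack <18,67>
step 10: op10 push(98) — stack <18,67,98>
step 11: op11 push(57) — stack <18,67,98,57>

linearizable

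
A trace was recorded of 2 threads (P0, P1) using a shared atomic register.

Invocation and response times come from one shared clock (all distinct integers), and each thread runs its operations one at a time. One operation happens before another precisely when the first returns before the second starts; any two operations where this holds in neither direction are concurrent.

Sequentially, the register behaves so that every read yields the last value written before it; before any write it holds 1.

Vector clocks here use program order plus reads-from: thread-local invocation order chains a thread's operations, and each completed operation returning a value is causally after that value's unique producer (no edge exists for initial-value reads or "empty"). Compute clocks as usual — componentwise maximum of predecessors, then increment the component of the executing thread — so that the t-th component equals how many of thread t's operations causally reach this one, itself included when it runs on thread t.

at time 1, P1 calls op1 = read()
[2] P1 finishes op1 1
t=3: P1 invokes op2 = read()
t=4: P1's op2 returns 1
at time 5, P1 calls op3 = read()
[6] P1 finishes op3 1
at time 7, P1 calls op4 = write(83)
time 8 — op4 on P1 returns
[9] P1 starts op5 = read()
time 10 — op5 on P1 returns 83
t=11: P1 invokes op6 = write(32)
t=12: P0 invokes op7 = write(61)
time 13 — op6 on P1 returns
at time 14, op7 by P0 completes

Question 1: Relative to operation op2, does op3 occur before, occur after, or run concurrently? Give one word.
after

op3 spans [5,6], op2 spans [3,4]
resp(op2)=4 < inv(op3)=5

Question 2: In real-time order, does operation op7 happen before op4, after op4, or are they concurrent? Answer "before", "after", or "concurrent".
after

op7 spans [12,14], op4 spans [7,8]
resp(op4)=8 < inv(op7)=12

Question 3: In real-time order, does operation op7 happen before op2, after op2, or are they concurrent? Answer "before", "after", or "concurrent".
after

op7 spans [12,14], op2 spans [3,4]
resp(op2)=4 < inv(op7)=12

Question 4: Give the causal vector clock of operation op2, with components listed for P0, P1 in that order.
(0, 2)

no predecessors for op1 (invoked 1): P1 increments from zero → (0, 1)
no predecessors for op7 (invoked 12): P0 increments from zero → (1, 0)
from VC(op1)=(0, 1), op2 (invoked 3) maxes components and bumps P1 → (0, 2)
from VC(op2)=(0, 2), op3 (invoked 5) maxes components and bumps P1 → (0, 3)
from VC(op3)=(0, 3), op4 (invoked 7) maxes components and bumps P1 → (0, 4)
from VC(op4)=(0, 4), op5 (invoked 9) maxes components and bumps P1 → (0, 5)
from VC(op5)=(0, 5), op6 (invoked 11) maxes components and bumps P1 → (0, 6)
target: VC(op2) = (0, 2)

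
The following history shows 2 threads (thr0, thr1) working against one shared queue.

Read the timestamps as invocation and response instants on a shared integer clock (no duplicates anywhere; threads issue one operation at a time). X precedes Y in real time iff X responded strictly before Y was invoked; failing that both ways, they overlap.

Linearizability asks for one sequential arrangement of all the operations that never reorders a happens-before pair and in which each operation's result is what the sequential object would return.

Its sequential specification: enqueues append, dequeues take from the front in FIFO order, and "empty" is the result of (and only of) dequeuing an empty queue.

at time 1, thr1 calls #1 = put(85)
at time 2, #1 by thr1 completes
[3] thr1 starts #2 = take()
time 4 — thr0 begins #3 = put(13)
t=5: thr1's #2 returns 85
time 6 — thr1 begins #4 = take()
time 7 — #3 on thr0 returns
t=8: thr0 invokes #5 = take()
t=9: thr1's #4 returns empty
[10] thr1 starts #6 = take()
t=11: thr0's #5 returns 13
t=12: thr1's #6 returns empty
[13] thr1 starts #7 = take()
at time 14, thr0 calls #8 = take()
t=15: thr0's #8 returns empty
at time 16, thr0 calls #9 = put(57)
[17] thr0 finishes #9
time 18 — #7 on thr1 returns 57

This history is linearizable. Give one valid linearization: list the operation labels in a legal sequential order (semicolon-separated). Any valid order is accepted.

1. #1 put(85), leaving queue <85>
2. #2 take() → 85, leaving queue <>
3. #3 put(13), leaving queue <13>
4. #5 take() → 13, leaving queue <>
5. #4 take() → empty, leaving queue <>
6. #6 take() → empty, leaving queue <>
7. #8 take() → empty, leaving queue <>
8. #9 put(57), leaving queue <57>
9. #7 take() → 57, leaving queue <>

#1; #2; #3; #5; #4; #6; #8; #9; #7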